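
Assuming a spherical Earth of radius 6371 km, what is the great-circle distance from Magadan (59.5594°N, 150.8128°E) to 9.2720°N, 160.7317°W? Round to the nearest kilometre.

6886 km

Δλ = -160.7317 − 150.8128 = -311.5445°; wrapped into (−180°, 180°]: 48.4555°.
Δφ = 9.2720 − 59.5594 = -50.2874°.
a = sin²(Δφ/2) + cos φ₁ · cos φ₂ · sin²(Δλ/2) = 0.264735.
c = 2·atan2(√a, √(1−a)) = 1.08091 rad → d = 6371·c ≈ 6886.45 km.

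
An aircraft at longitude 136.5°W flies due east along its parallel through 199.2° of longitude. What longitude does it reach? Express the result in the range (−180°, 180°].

62.7°E

Start at -136.5°; shift +199.2° → +62.7°.
+62.7° already lies in (−180°, 180°].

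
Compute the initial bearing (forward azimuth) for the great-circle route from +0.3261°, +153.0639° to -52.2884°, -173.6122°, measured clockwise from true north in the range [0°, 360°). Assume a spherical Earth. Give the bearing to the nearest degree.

Δλ = -173.6122 − 153.0639 = -326.6761°; wrapped into (−180°, 180°]: 33.3239°.
θ = atan2( sin Δλ · cos φ₂ , cos φ₁ · sin φ₂ − sin φ₁ · cos φ₂ · cos Δλ )
  = atan2(0.33604, -0.79400) = 157.060° → normalised to [0°, 360°): 157.060°.

157°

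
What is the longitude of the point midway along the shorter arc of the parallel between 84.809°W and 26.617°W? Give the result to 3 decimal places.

Signed shortest Δλ from -84.809° to -26.617° is +58.192°.
Midpoint longitude = -84.809° + (+58.192°)/2 = -84.809° + 29.096° = -55.713°.

55.713°W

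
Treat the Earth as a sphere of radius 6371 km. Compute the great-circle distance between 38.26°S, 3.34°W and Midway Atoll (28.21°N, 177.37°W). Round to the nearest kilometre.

18768 km

Δλ = -177.37 − -3.34 = -174.03°.
Δφ = 28.21 − -38.26 = 66.47°.
a = sin²(Δφ/2) + cos φ₁ · cos φ₂ · sin²(Δλ/2) = 0.990452.
c = 2·atan2(√a, √(1−a)) = 2.94585 rad → d = 6371·c ≈ 18768.00 km.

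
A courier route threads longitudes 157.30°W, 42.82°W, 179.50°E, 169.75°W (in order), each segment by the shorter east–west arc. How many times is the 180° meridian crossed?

Leg 1: -157.30° → -42.82°, shortest Δλ = 114.48° (east) — does not cross 180°.
Leg 2: -42.82° → +179.50°, shortest Δλ = -137.68° (west) — crosses 180°.
Leg 3: +179.50° → -169.75°, shortest Δλ = 10.75° (east) — crosses 180°.
Total crossings: 2.

2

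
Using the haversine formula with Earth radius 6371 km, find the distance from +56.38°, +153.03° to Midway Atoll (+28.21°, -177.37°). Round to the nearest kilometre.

Δλ = -177.37 − 153.03 = -330.40°; wrapped into (−180°, 180°]: 29.60°.
Δφ = 28.21 − 56.38 = -28.17°.
a = sin²(Δφ/2) + cos φ₁ · cos φ₂ · sin²(Δλ/2) = 0.091062.
c = 2·atan2(√a, √(1−a)) = 0.61309 rad → d = 6371·c ≈ 3905.98 km.

3906 km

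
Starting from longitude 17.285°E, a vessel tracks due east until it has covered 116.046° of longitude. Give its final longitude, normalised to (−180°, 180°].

Start at +17.285°; shift +116.046° → +133.331°.
+133.331° already lies in (−180°, 180°].

133.331°E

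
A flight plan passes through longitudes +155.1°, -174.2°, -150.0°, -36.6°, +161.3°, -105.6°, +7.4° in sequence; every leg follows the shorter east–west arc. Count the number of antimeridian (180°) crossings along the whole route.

3

Leg 1: +155.1° → -174.2°, shortest Δλ = 30.7° (east) — crosses 180°.
Leg 2: -174.2° → -150.0°, shortest Δλ = 24.2° (east) — does not cross 180°.
Leg 3: -150.0° → -36.6°, shortest Δλ = 113.4° (east) — does not cross 180°.
Leg 4: -36.6° → +161.3°, shortest Δλ = -162.1° (west) — crosses 180°.
Leg 5: +161.3° → -105.6°, shortest Δλ = 93.1° (east) — crosses 180°.
Leg 6: -105.6° → +7.4°, shortest Δλ = 113.0° (east) — does not cross 180°.
Total crossings: 3.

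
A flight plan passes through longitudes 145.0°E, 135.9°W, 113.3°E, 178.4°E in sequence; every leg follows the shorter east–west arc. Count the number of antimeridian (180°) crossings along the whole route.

2

Leg 1: +145.0° → -135.9°, shortest Δλ = 79.1° (east) — crosses 180°.
Leg 2: -135.9° → +113.3°, shortest Δλ = -110.8° (west) — crosses 180°.
Leg 3: +113.3° → +178.4°, shortest Δλ = 65.1° (east) — does not cross 180°.
Total crossings: 2.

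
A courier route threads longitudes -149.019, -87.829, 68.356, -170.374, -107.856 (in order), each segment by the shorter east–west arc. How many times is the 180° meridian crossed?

1

Leg 1: -149.019° → -87.829°, shortest Δλ = 61.19° (east) — does not cross 180°.
Leg 2: -87.829° → +68.356°, shortest Δλ = 156.185° (east) — does not cross 180°.
Leg 3: +68.356° → -170.374°, shortest Δλ = 121.27° (east) — crosses 180°.
Leg 4: -170.374° → -107.856°, shortest Δλ = 62.518° (east) — does not cross 180°.
Total crossings: 1.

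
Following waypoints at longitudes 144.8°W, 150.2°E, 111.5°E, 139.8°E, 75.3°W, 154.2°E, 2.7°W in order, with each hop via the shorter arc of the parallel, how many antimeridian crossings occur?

Leg 1: -144.8° → +150.2°, shortest Δλ = -65.0° (west) — crosses 180°.
Leg 2: +150.2° → +111.5°, shortest Δλ = -38.7° (west) — does not cross 180°.
Leg 3: +111.5° → +139.8°, shortest Δλ = 28.3° (east) — does not cross 180°.
Leg 4: +139.8° → -75.3°, shortest Δλ = 144.9° (east) — crosses 180°.
Leg 5: -75.3° → +154.2°, shortest Δλ = -130.5° (west) — crosses 180°.
Leg 6: +154.2° → -2.7°, shortest Δλ = -156.9° (west) — does not cross 180°.
Total crossings: 3.

3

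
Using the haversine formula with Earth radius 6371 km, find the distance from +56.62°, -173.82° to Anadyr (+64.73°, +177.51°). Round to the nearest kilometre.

1016 km

Δλ = 177.51 − -173.82 = 351.33°; wrapped into (−180°, 180°]: -8.67°.
Δφ = 64.73 − 56.62 = 8.11°.
a = sin²(Δφ/2) + cos φ₁ · cos φ₂ · sin²(Δλ/2) = 0.006342.
c = 2·atan2(√a, √(1−a)) = 0.15945 rad → d = 6371·c ≈ 1015.84 km.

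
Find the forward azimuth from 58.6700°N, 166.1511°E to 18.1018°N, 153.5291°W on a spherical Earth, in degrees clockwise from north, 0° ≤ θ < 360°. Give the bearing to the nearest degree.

Δλ = -153.5291 − 166.1511 = -319.6802°; wrapped into (−180°, 180°]: 40.3198°.
θ = atan2( sin Δλ · cos φ₂ , cos φ₁ · sin φ₂ − sin φ₁ · cos φ₂ · cos Δλ )
  = atan2(0.61503, -0.45748) = 126.643° → normalised to [0°, 360°): 126.643°.

127°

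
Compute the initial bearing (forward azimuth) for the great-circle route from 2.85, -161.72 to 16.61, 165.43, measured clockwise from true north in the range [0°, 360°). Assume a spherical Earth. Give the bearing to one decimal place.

295.3°

Δλ = 165.43 − -161.72 = 327.15°; wrapped into (−180°, 180°]: -32.85°.
θ = atan2( sin Δλ · cos φ₂ , cos φ₁ · sin φ₂ − sin φ₁ · cos φ₂ · cos Δλ )
  = atan2(-0.51981, 0.24547) = -64.721° → normalised to [0°, 360°): 295.279°.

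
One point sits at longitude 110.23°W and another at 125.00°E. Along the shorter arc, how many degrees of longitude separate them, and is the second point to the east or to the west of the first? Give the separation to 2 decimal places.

Raw difference: 125.00 − -110.23 = 235.23°.
Normalise into (−180°, 180°]: 235.23° − 360° = -124.77°.
Negative ⇒ the second point lies to the west; separation 124.77°.

124.77° west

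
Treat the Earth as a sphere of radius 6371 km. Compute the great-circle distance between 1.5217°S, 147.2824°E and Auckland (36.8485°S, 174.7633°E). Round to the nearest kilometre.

Δλ = 174.7633 − 147.2824 = 27.4809°.
Δφ = -36.8485 − -1.5217 = -35.3268°.
a = sin²(Δφ/2) + cos φ₁ · cos φ₂ · sin²(Δλ/2) = 0.137197.
c = 2·atan2(√a, √(1−a)) = 0.75888 rad → d = 6371·c ≈ 4834.84 km.

4835 km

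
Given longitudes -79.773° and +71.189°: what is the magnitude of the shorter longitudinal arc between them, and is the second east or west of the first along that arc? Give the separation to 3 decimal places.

150.962° east

Raw difference: 71.189 − -79.773 = 150.962°.
Normalise into (−180°, 180°]: 150.962° stays 150.962°.
Positive ⇒ the second point lies to the east; separation 150.962°.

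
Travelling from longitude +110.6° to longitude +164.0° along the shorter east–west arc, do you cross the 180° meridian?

Signed shortest Δλ = ((164.0 − 110.6 + 180) mod 360) − 180 = 53.4°.
Going east by 53.4° from +110.6° reaches +164.0° without touching 180°.

No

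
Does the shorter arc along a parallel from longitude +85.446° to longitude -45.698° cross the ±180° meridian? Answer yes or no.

No

Signed shortest Δλ = ((-45.698 − 85.446 + 180) mod 360) − 180 = -131.144°.
Going west by 131.144° from +85.446° reaches -45.698° without touching 180°.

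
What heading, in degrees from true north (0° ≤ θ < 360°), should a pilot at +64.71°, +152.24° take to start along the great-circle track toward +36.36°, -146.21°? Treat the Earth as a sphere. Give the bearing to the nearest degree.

98°

Δλ = -146.21 − 152.24 = -298.45°; wrapped into (−180°, 180°]: 61.55°.
θ = atan2( sin Δλ · cos φ₂ , cos φ₁ · sin φ₂ − sin φ₁ · cos φ₂ · cos Δλ )
  = atan2(0.70805, -0.09360) = 97.531° → normalised to [0°, 360°): 97.531°.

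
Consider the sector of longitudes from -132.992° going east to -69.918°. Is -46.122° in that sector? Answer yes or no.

No

Band width going east from -132.992° to -69.918°: ((-69.918 − -132.992) mod 360) = 63.074°.
Offset of -46.122° east of the west edge: ((-46.122 − -132.992) mod 360) = 86.870°.
86.870° > 63.074° ⇒ outside.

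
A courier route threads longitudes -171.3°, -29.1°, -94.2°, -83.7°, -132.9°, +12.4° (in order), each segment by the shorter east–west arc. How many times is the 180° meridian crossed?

Leg 1: -171.3° → -29.1°, shortest Δλ = 142.2° (east) — does not cross 180°.
Leg 2: -29.1° → -94.2°, shortest Δλ = -65.1° (west) — does not cross 180°.
Leg 3: -94.2° → -83.7°, shortest Δλ = 10.5° (east) — does not cross 180°.
Leg 4: -83.7° → -132.9°, shortest Δλ = -49.2° (west) — does not cross 180°.
Leg 5: -132.9° → +12.4°, shortest Δλ = 145.3° (east) — does not cross 180°.
Total crossings: 0.

0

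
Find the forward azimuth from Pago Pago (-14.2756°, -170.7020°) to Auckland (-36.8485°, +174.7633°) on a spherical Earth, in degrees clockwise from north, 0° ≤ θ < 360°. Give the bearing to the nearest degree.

207°

Δλ = 174.7633 − -170.7020 = 345.4653°; wrapped into (−180°, 180°]: -14.5347°.
θ = atan2( sin Δλ · cos φ₂ , cos φ₁ · sin φ₂ − sin φ₁ · cos φ₂ · cos Δλ )
  = atan2(-0.20083, -0.39017) = -152.764° → normalised to [0°, 360°): 207.236°.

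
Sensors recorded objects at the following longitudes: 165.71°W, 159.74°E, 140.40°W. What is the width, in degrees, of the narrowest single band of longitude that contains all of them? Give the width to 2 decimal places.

59.86°

Sort the longitudes: -165.71°, -140.40°, +159.74°.
Eastward gaps between consecutive values (wrapping around): 25.31°, 300.14°, 34.55°.
Largest gap = 300.14° ⇒ minimal covering band is its complement: 360° − 300.14° = 59.86°.
Band runs from +159.74° eastward to -140.40°, crossing the antimeridian.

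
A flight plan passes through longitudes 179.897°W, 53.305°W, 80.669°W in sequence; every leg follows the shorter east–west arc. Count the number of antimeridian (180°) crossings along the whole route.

0

Leg 1: -179.897° → -53.305°, shortest Δλ = 126.592° (east) — does not cross 180°.
Leg 2: -53.305° → -80.669°, shortest Δλ = -27.364° (west) — does not cross 180°.
Total crossings: 0.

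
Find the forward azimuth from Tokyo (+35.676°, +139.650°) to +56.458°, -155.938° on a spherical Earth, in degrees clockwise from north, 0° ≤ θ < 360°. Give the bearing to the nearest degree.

43°

Δλ = -155.938 − 139.650 = -295.588°; wrapped into (−180°, 180°]: 64.412°.
θ = atan2( sin Δλ · cos φ₂ , cos φ₁ · sin φ₂ − sin φ₁ · cos φ₂ · cos Δλ )
  = atan2(0.49836, 0.53788) = 42.816° → normalised to [0°, 360°): 42.816°.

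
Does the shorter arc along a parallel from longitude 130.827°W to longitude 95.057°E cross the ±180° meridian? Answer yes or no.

Naïve |95.057 − -130.827| = 225.884° > 180°, so the shorter arc goes the other way round — across 180°.
Signed shortest Δλ = ((95.057 − -130.827 + 180) mod 360) − 180 = -134.116°.
Going west by 134.116° from -130.827° passes through 180° before reaching +95.057°.

Yes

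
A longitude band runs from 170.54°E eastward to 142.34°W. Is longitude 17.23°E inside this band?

Band width going east from +170.54° to -142.34°: ((-142.34 − 170.54) mod 360) = 47.12°.
Offset of +17.23° east of the west edge: ((17.23 − 170.54) mod 360) = 206.69°.
206.69° > 47.12° ⇒ outside.

No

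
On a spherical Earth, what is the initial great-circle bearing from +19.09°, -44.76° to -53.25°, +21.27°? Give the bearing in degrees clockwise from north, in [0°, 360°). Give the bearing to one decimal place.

Δλ = 21.27 − -44.76 = 66.03°.
θ = atan2( sin Δλ · cos φ₂ , cos φ₁ · sin φ₂ − sin φ₁ · cos φ₂ · cos Δλ )
  = atan2(0.54672, -0.83669) = 146.838° → normalised to [0°, 360°): 146.838°.

146.8°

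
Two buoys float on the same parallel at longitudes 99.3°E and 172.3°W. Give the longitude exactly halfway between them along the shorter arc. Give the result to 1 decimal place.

Signed shortest Δλ from +99.3° to -172.3° is +88.4°.
Midpoint longitude = +99.3° + (+88.4°)/2 = +99.3° + 44.2° = +143.5°.
(The naïve average (+99.3 + -172.3)/2 = -36.5° is on the wrong side of the globe.)

143.5°E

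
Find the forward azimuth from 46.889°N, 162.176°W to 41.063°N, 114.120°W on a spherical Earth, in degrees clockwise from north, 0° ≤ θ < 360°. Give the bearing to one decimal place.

81.8°

Δλ = -114.120 − -162.176 = 48.056°.
θ = atan2( sin Δλ · cos φ₂ , cos φ₁ · sin φ₂ − sin φ₁ · cos φ₂ · cos Δλ )
  = atan2(0.56081, 0.08101) = 81.780° → normalised to [0°, 360°): 81.780°.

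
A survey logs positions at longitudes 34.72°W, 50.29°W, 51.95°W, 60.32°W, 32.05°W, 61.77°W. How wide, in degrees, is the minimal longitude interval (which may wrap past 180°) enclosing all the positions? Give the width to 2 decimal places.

Sort the longitudes: -61.77°, -60.32°, -51.95°, -50.29°, -34.72°, -32.05°.
Eastward gaps between consecutive values (wrapping around): 1.45°, 8.37°, 1.66°, 15.57°, 2.67°, 330.28°.
Largest gap = 330.28° ⇒ minimal covering band is its complement: 360° − 330.28° = 29.72°.
Band runs from -61.77° eastward to -32.05°.

29.72°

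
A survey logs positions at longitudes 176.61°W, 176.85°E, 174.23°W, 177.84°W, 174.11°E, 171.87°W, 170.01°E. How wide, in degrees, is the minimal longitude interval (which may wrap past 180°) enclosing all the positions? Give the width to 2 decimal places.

18.12°

Sort the longitudes: -177.84°, -176.61°, -174.23°, -171.87°, +170.01°, +174.11°, +176.85°.
Eastward gaps between consecutive values (wrapping around): 1.23°, 2.38°, 2.36°, 341.88°, 4.10°, 2.74°, 5.31°.
Largest gap = 341.88° ⇒ minimal covering band is its complement: 360° − 341.88° = 18.12°.
Band runs from +170.01° eastward to -171.87°, crossing the antimeridian.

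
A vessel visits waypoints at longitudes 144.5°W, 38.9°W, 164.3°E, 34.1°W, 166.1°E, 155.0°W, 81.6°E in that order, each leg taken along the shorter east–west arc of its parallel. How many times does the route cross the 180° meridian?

5

Leg 1: -144.5° → -38.9°, shortest Δλ = 105.6° (east) — does not cross 180°.
Leg 2: -38.9° → +164.3°, shortest Δλ = -156.8° (west) — crosses 180°.
Leg 3: +164.3° → -34.1°, shortest Δλ = 161.6° (east) — crosses 180°.
Leg 4: -34.1° → +166.1°, shortest Δλ = -159.8° (west) — crosses 180°.
Leg 5: +166.1° → -155.0°, shortest Δλ = 38.9° (east) — crosses 180°.
Leg 6: -155.0° → +81.6°, shortest Δλ = -123.4° (west) — crosses 180°.
Total crossings: 5.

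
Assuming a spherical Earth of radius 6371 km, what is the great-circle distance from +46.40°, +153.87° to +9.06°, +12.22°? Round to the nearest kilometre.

12769 km

Δλ = 12.22 − 153.87 = -141.65°.
Δφ = 9.06 − 46.40 = -37.34°.
a = sin²(Δφ/2) + cos φ₁ · cos φ₂ · sin²(Δλ/2) = 0.710021.
c = 2·atan2(√a, √(1−a)) = 2.00429 rad → d = 6371·c ≈ 12769.32 km.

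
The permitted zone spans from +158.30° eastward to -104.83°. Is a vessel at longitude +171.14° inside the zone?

Band width going east from +158.30° to -104.83°: ((-104.83 − 158.30) mod 360) = 96.87°.
Offset of +171.14° east of the west edge: ((171.14 − 158.30) mod 360) = 12.84°.
12.84° ≤ 96.87° ⇒ inside.

Yes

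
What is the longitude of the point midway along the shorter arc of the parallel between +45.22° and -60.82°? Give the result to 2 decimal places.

-7.80°

Signed shortest Δλ from +45.22° to -60.82° is -106.04°.
Midpoint longitude = +45.22° + (-106.04°)/2 = +45.22° − 53.02° = -7.80°.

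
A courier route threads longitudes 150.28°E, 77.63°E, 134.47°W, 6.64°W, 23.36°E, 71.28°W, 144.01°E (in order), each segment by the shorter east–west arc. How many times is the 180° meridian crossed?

2

Leg 1: +150.28° → +77.63°, shortest Δλ = -72.65° (west) — does not cross 180°.
Leg 2: +77.63° → -134.47°, shortest Δλ = 147.9° (east) — crosses 180°.
Leg 3: -134.47° → -6.64°, shortest Δλ = 127.83° (east) — does not cross 180°.
Leg 4: -6.64° → +23.36°, shortest Δλ = 30.0° (east) — does not cross 180°.
Leg 5: +23.36° → -71.28°, shortest Δλ = -94.64° (west) — does not cross 180°.
Leg 6: -71.28° → +144.01°, shortest Δλ = -144.71° (west) — crosses 180°.
Total crossings: 2.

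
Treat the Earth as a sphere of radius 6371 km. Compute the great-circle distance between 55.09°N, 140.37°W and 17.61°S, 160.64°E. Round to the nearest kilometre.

9798 km

Δλ = 160.64 − -140.37 = 301.01°; wrapped into (−180°, 180°]: -58.99°.
Δφ = -17.61 − 55.09 = -72.70°.
a = sin²(Δφ/2) + cos φ₁ · cos φ₂ · sin²(Δλ/2) = 0.483538.
c = 2·atan2(√a, √(1−a)) = 1.53787 rad → d = 6371·c ≈ 9797.75 km.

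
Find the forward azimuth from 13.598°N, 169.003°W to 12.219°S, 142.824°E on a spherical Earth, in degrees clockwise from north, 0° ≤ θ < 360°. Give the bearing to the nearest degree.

244°

Δλ = 142.824 − -169.003 = 311.827°; wrapped into (−180°, 180°]: -48.173°.
θ = atan2( sin Δλ · cos φ₂ , cos φ₁ · sin φ₂ − sin φ₁ · cos φ₂ · cos Δλ )
  = atan2(-0.72828, -0.35895) = -116.238° → normalised to [0°, 360°): 243.762°.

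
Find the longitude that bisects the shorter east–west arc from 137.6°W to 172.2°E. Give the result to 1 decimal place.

Signed shortest Δλ from -137.6° to +172.2° is -50.2°.
Midpoint longitude = -137.6° + (-50.2°)/2 = -137.6° − 25.1° = -162.7°.
(The naïve average (-137.6 + +172.2)/2 = 17.3° is on the wrong side of the globe.)

162.7°W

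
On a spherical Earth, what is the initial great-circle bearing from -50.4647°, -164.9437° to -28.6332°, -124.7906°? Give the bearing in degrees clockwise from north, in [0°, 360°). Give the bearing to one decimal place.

Δλ = -124.7906 − -164.9437 = 40.1531°.
θ = atan2( sin Δλ · cos φ₂ , cos φ₁ · sin φ₂ − sin φ₁ · cos φ₂ · cos Δλ )
  = atan2(0.56597, 0.21235) = 69.435° → normalised to [0°, 360°): 69.435°.

69.4°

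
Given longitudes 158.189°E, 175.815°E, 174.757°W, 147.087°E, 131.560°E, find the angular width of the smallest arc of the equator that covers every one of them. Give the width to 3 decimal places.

Sort the longitudes: -174.757°, +131.560°, +147.087°, +158.189°, +175.815°.
Eastward gaps between consecutive values (wrapping around): 306.317°, 15.527°, 11.102°, 17.626°, 9.428°.
Largest gap = 306.317° ⇒ minimal covering band is its complement: 360° − 306.317° = 53.683°.
Band runs from +131.560° eastward to -174.757°, crossing the antimeridian.

53.683°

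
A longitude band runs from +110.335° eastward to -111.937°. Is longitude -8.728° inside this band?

No

Band width going east from +110.335° to -111.937°: ((-111.937 − 110.335) mod 360) = 137.728°.
Offset of -8.728° east of the west edge: ((-8.728 − 110.335) mod 360) = 240.937°.
240.937° > 137.728° ⇒ outside.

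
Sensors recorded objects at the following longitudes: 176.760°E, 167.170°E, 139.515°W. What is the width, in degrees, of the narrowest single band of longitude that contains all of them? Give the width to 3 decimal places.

53.315°

Sort the longitudes: -139.515°, +167.170°, +176.760°.
Eastward gaps between consecutive values (wrapping around): 306.685°, 9.590°, 43.725°.
Largest gap = 306.685° ⇒ minimal covering band is its complement: 360° − 306.685° = 53.315°.
Band runs from +167.170° eastward to -139.515°, crossing the antimeridian.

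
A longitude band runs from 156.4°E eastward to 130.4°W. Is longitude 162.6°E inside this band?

Band width going east from +156.4° to -130.4°: ((-130.4 − 156.4) mod 360) = 73.2°.
Offset of +162.6° east of the west edge: ((162.6 − 156.4) mod 360) = 6.2°.
6.2° ≤ 73.2° ⇒ inside.

Yes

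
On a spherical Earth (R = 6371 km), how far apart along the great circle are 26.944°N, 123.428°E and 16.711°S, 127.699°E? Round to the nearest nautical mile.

2633 nmi

Δλ = 127.699 − 123.428 = 4.271°.
Δφ = -16.711 − 26.944 = -43.655°.
a = sin²(Δφ/2) + cos φ₁ · cos φ₂ · sin²(Δλ/2) = 0.139431.
c = 2·atan2(√a, √(1−a)) = 0.76535 rad → d = 6371·c ≈ 4876.06 km ≈ 2632.86 nmi.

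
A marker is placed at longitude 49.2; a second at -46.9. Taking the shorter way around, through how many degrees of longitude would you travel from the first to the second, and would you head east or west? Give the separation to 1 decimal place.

Raw difference: -46.9 − 49.2 = -96.1°.
Normalise into (−180°, 180°]: -96.1° stays -96.1°.
Negative ⇒ the second point lies to the west; separation 96.1°.

96.1° west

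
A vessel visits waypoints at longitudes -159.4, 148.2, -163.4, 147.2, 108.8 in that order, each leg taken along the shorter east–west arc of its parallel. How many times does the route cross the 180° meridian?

3

Leg 1: -159.4° → +148.2°, shortest Δλ = -52.4° (west) — crosses 180°.
Leg 2: +148.2° → -163.4°, shortest Δλ = 48.4° (east) — crosses 180°.
Leg 3: -163.4° → +147.2°, shortest Δλ = -49.4° (west) — crosses 180°.
Leg 4: +147.2° → +108.8°, shortest Δλ = -38.4° (west) — does not cross 180°.
Total crossings: 3.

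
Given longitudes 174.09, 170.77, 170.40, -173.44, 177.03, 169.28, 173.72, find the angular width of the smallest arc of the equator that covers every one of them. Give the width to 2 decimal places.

17.28°

Sort the longitudes: -173.44°, +169.28°, +170.40°, +170.77°, +173.72°, +174.09°, +177.03°.
Eastward gaps between consecutive values (wrapping around): 342.72°, 1.12°, 0.37°, 2.95°, 0.37°, 2.94°, 9.53°.
Largest gap = 342.72° ⇒ minimal covering band is its complement: 360° − 342.72° = 17.28°.
Band runs from +169.28° eastward to -173.44°, crossing the antimeridian.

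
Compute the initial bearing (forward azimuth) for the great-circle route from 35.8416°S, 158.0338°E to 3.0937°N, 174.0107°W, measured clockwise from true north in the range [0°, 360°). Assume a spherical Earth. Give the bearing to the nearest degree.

40°

Δλ = -174.0107 − 158.0338 = -332.0445°; wrapped into (−180°, 180°]: 27.9555°.
θ = atan2( sin Δλ · cos φ₂ , cos φ₁ · sin φ₂ − sin φ₁ · cos φ₂ · cos Δλ )
  = atan2(0.46810, 0.56022) = 39.881° → normalised to [0°, 360°): 39.881°.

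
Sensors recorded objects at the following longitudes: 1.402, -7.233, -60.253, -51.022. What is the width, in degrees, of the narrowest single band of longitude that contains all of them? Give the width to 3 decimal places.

61.655°

Sort the longitudes: -60.253°, -51.022°, -7.233°, +1.402°.
Eastward gaps between consecutive values (wrapping around): 9.231°, 43.789°, 8.635°, 298.345°.
Largest gap = 298.345° ⇒ minimal covering band is its complement: 360° − 298.345° = 61.655°.
Band runs from -60.253° eastward to +1.402°.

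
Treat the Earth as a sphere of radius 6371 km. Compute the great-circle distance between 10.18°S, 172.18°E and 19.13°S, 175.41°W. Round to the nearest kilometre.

Δλ = -175.41 − 172.18 = -347.59°; wrapped into (−180°, 180°]: 12.41°.
Δφ = -19.13 − -10.18 = -8.95°.
a = sin²(Δφ/2) + cos φ₁ · cos φ₂ · sin²(Δλ/2) = 0.016951.
c = 2·atan2(√a, √(1−a)) = 0.26114 rad → d = 6371·c ≈ 1663.70 km.

1664 km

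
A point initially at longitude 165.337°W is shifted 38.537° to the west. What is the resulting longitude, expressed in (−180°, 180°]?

156.126°E

Start at -165.337°; shift −38.537° → -203.874°.
-203.874° lies outside (−180°, 180°]; add 360° → +156.126°.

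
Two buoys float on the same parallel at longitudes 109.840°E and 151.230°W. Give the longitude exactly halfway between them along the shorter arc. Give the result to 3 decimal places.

Signed shortest Δλ from +109.840° to -151.230° is +98.930°.
Midpoint longitude = +109.840° + (+98.930°)/2 = +109.840° + 49.465° = +159.305°.
(The naïve average (+109.840 + -151.230)/2 = -20.695° is on the wrong side of the globe.)

159.305°E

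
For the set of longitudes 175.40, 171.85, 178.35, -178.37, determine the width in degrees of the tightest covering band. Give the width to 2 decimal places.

9.78°

Sort the longitudes: -178.37°, +171.85°, +175.40°, +178.35°.
Eastward gaps between consecutive values (wrapping around): 350.22°, 3.55°, 2.95°, 3.28°.
Largest gap = 350.22° ⇒ minimal covering band is its complement: 360° − 350.22° = 9.78°.
Band runs from +171.85° eastward to -178.37°, crossing the antimeridian.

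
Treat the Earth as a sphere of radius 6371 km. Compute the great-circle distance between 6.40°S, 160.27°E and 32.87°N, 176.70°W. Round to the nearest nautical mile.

Δλ = -176.70 − 160.27 = -336.97°; wrapped into (−180°, 180°]: 23.03°.
Δφ = 32.87 − -6.40 = 39.27°.
a = sin²(Δφ/2) + cos φ₁ · cos φ₂ · sin²(Δλ/2) = 0.146176.
c = 2·atan2(√a, √(1−a)) = 0.78463 rad → d = 6371·c ≈ 4998.89 km ≈ 2699.18 nmi.

2699 nmi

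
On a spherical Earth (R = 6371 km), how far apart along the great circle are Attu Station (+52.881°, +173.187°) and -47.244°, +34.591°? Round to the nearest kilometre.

17038 km

Δλ = 34.591 − 173.187 = -138.596°.
Δφ = -47.244 − 52.881 = -100.125°.
a = sin²(Δφ/2) + cos φ₁ · cos φ₂ · sin²(Δλ/2) = 0.946385.
c = 2·atan2(√a, √(1−a)) = 2.67425 rad → d = 6371·c ≈ 17037.66 km.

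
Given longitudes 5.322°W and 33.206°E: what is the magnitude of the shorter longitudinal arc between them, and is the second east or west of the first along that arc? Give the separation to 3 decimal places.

38.528° east

Raw difference: 33.206 − -5.322 = 38.528°.
Normalise into (−180°, 180°]: 38.528° stays 38.528°.
Positive ⇒ the second point lies to the east; separation 38.528°.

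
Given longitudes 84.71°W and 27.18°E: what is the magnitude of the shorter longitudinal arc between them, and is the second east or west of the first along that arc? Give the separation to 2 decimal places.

111.89° east

Raw difference: 27.18 − -84.71 = 111.89°.
Normalise into (−180°, 180°]: 111.89° stays 111.89°.
Positive ⇒ the second point lies to the east; separation 111.89°.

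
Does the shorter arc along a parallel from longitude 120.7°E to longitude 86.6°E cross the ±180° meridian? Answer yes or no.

No

Signed shortest Δλ = ((86.6 − 120.7 + 180) mod 360) − 180 = -34.1°.
Going west by 34.1° from +120.7° reaches +86.6° without touching 180°.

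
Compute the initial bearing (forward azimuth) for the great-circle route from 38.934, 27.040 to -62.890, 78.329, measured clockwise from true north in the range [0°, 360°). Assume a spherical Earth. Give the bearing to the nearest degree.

158°

Δλ = 78.329 − 27.040 = 51.289°.
θ = atan2( sin Δλ · cos φ₂ , cos φ₁ · sin φ₂ − sin φ₁ · cos φ₂ · cos Δλ )
  = atan2(0.35559, -0.87150) = 157.804° → normalised to [0°, 360°): 157.804°.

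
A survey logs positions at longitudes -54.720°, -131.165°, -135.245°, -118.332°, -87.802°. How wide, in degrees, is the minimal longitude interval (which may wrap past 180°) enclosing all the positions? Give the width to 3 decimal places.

Sort the longitudes: -135.245°, -131.165°, -118.332°, -87.802°, -54.720°.
Eastward gaps between consecutive values (wrapping around): 4.080°, 12.833°, 30.530°, 33.082°, 279.475°.
Largest gap = 279.475° ⇒ minimal covering band is its complement: 360° − 279.475° = 80.525°.
Band runs from -135.245° eastward to -54.720°.

80.525°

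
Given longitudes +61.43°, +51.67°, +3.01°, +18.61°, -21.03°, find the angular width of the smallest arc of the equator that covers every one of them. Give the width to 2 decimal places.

Sort the longitudes: -21.03°, +3.01°, +18.61°, +51.67°, +61.43°.
Eastward gaps between consecutive values (wrapping around): 24.04°, 15.60°, 33.06°, 9.76°, 277.54°.
Largest gap = 277.54° ⇒ minimal covering band is its complement: 360° − 277.54° = 82.46°.
Band runs from -21.03° eastward to +61.43°.

82.46°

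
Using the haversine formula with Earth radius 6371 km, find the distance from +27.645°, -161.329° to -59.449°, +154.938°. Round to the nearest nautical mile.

Δλ = 154.938 − -161.329 = 316.267°; wrapped into (−180°, 180°]: -43.733°.
Δφ = -59.449 − 27.645 = -87.094°.
a = sin²(Δφ/2) + cos φ₁ · cos φ₂ · sin²(Δλ/2) = 0.537112.
c = 2·atan2(√a, √(1−a)) = 1.64509 rad → d = 6371·c ≈ 10480.85 km ≈ 5659.21 nmi.

5659 nmi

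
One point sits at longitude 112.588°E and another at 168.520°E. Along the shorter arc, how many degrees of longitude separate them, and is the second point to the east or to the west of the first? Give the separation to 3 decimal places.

55.932° east

Raw difference: 168.520 − 112.588 = 55.932°.
Normalise into (−180°, 180°]: 55.932° stays 55.932°.
Positive ⇒ the second point lies to the east; separation 55.932°.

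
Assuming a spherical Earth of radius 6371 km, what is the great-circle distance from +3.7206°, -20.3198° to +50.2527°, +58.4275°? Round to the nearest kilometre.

Δλ = 58.4275 − -20.3198 = 78.7473°.
Δφ = 50.2527 − 3.7206 = 46.5321°.
a = sin²(Δφ/2) + cos φ₁ · cos φ₂ · sin²(Δλ/2) = 0.412800.
c = 2·atan2(√a, √(1−a)) = 1.39550 rad → d = 6371·c ≈ 8890.72 km.

8891 km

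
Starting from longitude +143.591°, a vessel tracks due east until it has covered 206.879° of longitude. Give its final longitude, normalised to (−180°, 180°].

Start at +143.591°; shift +206.879° → +350.470°.
+350.470° lies outside (−180°, 180°]; subtract 360° → -9.530°.

-9.530°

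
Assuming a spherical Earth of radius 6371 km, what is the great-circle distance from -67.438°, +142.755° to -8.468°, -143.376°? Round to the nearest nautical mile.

Δλ = -143.376 − 142.755 = -286.131°; wrapped into (−180°, 180°]: 73.869°.
Δφ = -8.468 − -67.438 = 58.970°.
a = sin²(Δφ/2) + cos φ₁ · cos φ₂ · sin²(Δλ/2) = 0.379288.
c = 2·atan2(√a, √(1−a)) = 1.32696 rad → d = 6371·c ≈ 8454.08 km ≈ 4564.84 nmi.

4565 nmi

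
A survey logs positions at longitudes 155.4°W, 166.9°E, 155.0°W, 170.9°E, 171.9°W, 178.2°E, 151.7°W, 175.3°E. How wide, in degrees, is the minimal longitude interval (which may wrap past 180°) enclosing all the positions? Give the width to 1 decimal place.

Sort the longitudes: -171.9°, -155.4°, -155.0°, -151.7°, +166.9°, +170.9°, +175.3°, +178.2°.
Eastward gaps between consecutive values (wrapping around): 16.5°, 0.4°, 3.3°, 318.6°, 4.0°, 4.4°, 2.9°, 9.9°.
Largest gap = 318.6° ⇒ minimal covering band is its complement: 360° − 318.6° = 41.4°.
Band runs from +166.9° eastward to -151.7°, crossing the antimeridian.

41.4°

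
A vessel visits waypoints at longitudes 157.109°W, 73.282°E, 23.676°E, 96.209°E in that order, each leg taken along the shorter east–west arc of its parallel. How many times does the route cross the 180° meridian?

1

Leg 1: -157.109° → +73.282°, shortest Δλ = -129.609° (west) — crosses 180°.
Leg 2: +73.282° → +23.676°, shortest Δλ = -49.606° (west) — does not cross 180°.
Leg 3: +23.676° → +96.209°, shortest Δλ = 72.533° (east) — does not cross 180°.
Total crossings: 1.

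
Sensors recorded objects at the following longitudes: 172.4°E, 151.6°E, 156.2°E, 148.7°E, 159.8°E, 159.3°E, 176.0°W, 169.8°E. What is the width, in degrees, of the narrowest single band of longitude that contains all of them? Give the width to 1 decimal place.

Sort the longitudes: -176.0°, +148.7°, +151.6°, +156.2°, +159.3°, +159.8°, +169.8°, +172.4°.
Eastward gaps between consecutive values (wrapping around): 324.7°, 2.9°, 4.6°, 3.1°, 0.5°, 10.0°, 2.6°, 11.6°.
Largest gap = 324.7° ⇒ minimal covering band is its complement: 360° − 324.7° = 35.3°.
Band runs from +148.7° eastward to -176.0°, crossing the antimeridian.

35.3°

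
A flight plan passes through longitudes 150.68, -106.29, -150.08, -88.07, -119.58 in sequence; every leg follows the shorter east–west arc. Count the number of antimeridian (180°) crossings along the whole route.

1

Leg 1: +150.68° → -106.29°, shortest Δλ = 103.03° (east) — crosses 180°.
Leg 2: -106.29° → -150.08°, shortest Δλ = -43.79° (west) — does not cross 180°.
Leg 3: -150.08° → -88.07°, shortest Δλ = 62.01° (east) — does not cross 180°.
Leg 4: -88.07° → -119.58°, shortest Δλ = -31.51° (west) — does not cross 180°.
Total crossings: 1.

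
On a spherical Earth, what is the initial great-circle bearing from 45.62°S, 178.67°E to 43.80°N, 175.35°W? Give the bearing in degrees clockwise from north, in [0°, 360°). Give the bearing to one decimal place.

Δλ = -175.35 − 178.67 = -354.02°; wrapped into (−180°, 180°]: 5.98°.
θ = atan2( sin Δλ · cos φ₂ , cos φ₁ · sin φ₂ − sin φ₁ · cos φ₂ · cos Δλ )
  = atan2(0.07519, 0.99714) = 4.312° → normalised to [0°, 360°): 4.312°.

4.3°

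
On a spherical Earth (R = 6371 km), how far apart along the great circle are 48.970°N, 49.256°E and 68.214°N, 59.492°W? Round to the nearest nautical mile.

Δλ = -59.492 − 49.256 = -108.748°.
Δφ = 68.214 − 48.970 = 19.244°.
a = sin²(Δφ/2) + cos φ₁ · cos φ₂ · sin²(Δλ/2) = 0.188910.
c = 2·atan2(√a, √(1−a)) = 0.89927 rad → d = 6371·c ≈ 5729.26 km ≈ 3093.55 nmi.

3094 nmi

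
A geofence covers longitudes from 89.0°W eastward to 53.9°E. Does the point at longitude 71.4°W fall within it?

Band width going east from -89.0° to +53.9°: ((53.9 − -89.0) mod 360) = 142.9°.
Offset of -71.4° east of the west edge: ((-71.4 − -89.0) mod 360) = 17.6°.
17.6° ≤ 142.9° ⇒ inside.

Yes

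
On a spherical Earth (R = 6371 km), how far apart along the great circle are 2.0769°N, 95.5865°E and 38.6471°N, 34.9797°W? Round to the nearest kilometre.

Δλ = -34.9797 − 95.5865 = -130.5662°.
Δφ = 38.6471 − 2.0769 = 36.5702°.
a = sin²(Δφ/2) + cos φ₁ · cos φ₂ · sin²(Δλ/2) = 0.742471.
c = 2·atan2(√a, √(1−a)) = 2.07709 rad → d = 6371·c ≈ 13233.17 km.

13233 km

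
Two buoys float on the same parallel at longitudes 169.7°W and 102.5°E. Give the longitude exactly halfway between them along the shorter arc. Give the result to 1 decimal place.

Signed shortest Δλ from -169.7° to +102.5° is -87.8°.
Midpoint longitude = -169.7° + (-87.8°)/2 = -169.7° − 43.9° = -213.6°.
Normalise into (−180°, 180°]: +146.4°.
(The naïve average (-169.7 + +102.5)/2 = -33.6° is on the wrong side of the globe.)

146.4°E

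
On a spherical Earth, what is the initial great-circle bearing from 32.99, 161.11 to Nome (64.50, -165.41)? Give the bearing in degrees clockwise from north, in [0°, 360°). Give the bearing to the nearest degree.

Δλ = -165.41 − 161.11 = -326.52°; wrapped into (−180°, 180°]: 33.48°.
θ = atan2( sin Δλ · cos φ₂ , cos φ₁ · sin φ₂ − sin φ₁ · cos φ₂ · cos Δλ )
  = atan2(0.23749, 0.56154) = 22.925° → normalised to [0°, 360°): 22.925°.

23°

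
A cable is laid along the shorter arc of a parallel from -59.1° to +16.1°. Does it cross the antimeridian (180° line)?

Signed shortest Δλ = ((16.1 − -59.1 + 180) mod 360) − 180 = 75.2°.
Going east by 75.2° from -59.1° reaches +16.1° without touching 180°.

No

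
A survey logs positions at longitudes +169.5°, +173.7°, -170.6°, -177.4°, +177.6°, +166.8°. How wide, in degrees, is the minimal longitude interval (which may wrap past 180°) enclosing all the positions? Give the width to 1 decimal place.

Sort the longitudes: -177.4°, -170.6°, +166.8°, +169.5°, +173.7°, +177.6°.
Eastward gaps between consecutive values (wrapping around): 6.8°, 337.4°, 2.7°, 4.2°, 3.9°, 5.0°.
Largest gap = 337.4° ⇒ minimal covering band is its complement: 360° − 337.4° = 22.6°.
Band runs from +166.8° eastward to -170.6°, crossing the antimeridian.

22.6°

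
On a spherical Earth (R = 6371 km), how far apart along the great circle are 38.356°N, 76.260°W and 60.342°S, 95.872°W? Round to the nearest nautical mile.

Δλ = -95.872 − -76.260 = -19.612°.
Δφ = -60.342 − 38.356 = -98.698°.
a = sin²(Δφ/2) + cos φ₁ · cos φ₂ · sin²(Δλ/2) = 0.586868.
c = 2·atan2(√a, √(1−a)) = 1.74542 rad → d = 6371·c ≈ 11120.07 km ≈ 6004.35 nmi.

6004 nmi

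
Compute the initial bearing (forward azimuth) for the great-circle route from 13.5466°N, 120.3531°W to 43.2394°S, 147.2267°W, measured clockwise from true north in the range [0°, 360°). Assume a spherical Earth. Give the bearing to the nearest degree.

202°

Δλ = -147.2267 − -120.3531 = -26.8736°.
θ = atan2( sin Δλ · cos φ₂ , cos φ₁ · sin φ₂ − sin φ₁ · cos φ₂ · cos Δλ )
  = atan2(-0.32930, -0.81820) = -158.077° → normalised to [0°, 360°): 201.923°.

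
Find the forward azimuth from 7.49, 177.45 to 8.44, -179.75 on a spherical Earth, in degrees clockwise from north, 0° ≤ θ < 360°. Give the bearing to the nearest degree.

Δλ = -179.75 − 177.45 = -357.20°; wrapped into (−180°, 180°]: 2.80°.
θ = atan2( sin Δλ · cos φ₂ , cos φ₁ · sin φ₂ − sin φ₁ · cos φ₂ · cos Δλ )
  = atan2(0.04832, 0.01673) = 70.899° → normalised to [0°, 360°): 70.899°.

71°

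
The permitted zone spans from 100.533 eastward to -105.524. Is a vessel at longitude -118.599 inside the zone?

Yes

Band width going east from +100.533° to -105.524°: ((-105.524 − 100.533) mod 360) = 153.943°.
Offset of -118.599° east of the west edge: ((-118.599 − 100.533) mod 360) = 140.868°.
140.868° ≤ 153.943° ⇒ inside.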